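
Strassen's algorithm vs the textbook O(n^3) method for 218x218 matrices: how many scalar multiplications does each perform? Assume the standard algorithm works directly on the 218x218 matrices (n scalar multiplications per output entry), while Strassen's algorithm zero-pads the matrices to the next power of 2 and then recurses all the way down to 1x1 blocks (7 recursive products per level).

Matrix multiplication for 218x218 matrices:

Strassen's algorithm requires power-of-2 dimensions. Pad 218x218 to 256x256 (next power of 2).

Standard algorithm: 218^3 = 10360232 multiplications
Strassen's algorithm: 7^(log2(256)) = 7^8 = 5764801 multiplications
Savings: 10360232 - 5764801 = 4595431 multiplications

Standard: 10360232 multiplications (218^3). Strassen: 5764801 multiplications (7^8, after padding to 256x256). Strassen reduces 8 recursive multiplications to 7 at each level.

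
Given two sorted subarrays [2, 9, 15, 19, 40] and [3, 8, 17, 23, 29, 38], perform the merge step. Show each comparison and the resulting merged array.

Merging process:

Compare 2 vs 3: take 2 from left. Merged: [2]
Compare 9 vs 3: take 3 from right. Merged: [2, 3]
Compare 9 vs 8: take 8 from right. Merged: [2, 3, 8]
Compare 9 vs 17: take 9 from left. Merged: [2, 3, 8, 9]
Compare 15 vs 17: take 15 from left. Merged: [2, 3, 8, 9, 15]
Compare 19 vs 17: take 17 from right. Merged: [2, 3, 8, 9, 15, 17]
Compare 19 vs 23: take 19 from left. Merged: [2, 3, 8, 9, 15, 17, 19]
Compare 40 vs 23: take 23 from right. Merged: [2, 3, 8, 9, 15, 17, 19, 23]
Compare 40 vs 29: take 29 from right. Merged: [2, 3, 8, 9, 15, 17, 19, 23, 29]
Compare 40 vs 38: take 38 from right. Merged: [2, 3, 8, 9, 15, 17, 19, 23, 29, 38]
Append remaining from left: [40]. Merged: [2, 3, 8, 9, 15, 17, 19, 23, 29, 38, 40]

Final merged array: [2, 3, 8, 9, 15, 17, 19, 23, 29, 38, 40]
Total comparisons: 10

The merged array is [2, 3, 8, 9, 15, 17, 19, 23, 29, 38, 40], requiring 10 comparisons. The merge step runs in O(n) time where n is the total number of elements.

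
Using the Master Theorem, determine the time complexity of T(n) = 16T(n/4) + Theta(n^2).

Master Theorem for T(n) = 16T(n/4) + O(n^2):

a = 16, b = 4, c = 2
log_b(a) = log_4(16) = 2.0000

Case 2: c = 2 = log_4(16) = 2.0000
T(n) = O(n^2 log n) = O(n^2 log n)

For T(n) = 16T(n/4) + O(n^2): log_4(16) = 2.0000. This is Case 2 of the Master Theorem (c = log_b(a), equal work at all levels), giving O(n^2 log n).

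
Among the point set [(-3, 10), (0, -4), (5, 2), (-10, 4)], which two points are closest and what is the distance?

Computing all pairwise distances among 4 points:

d((-3, 10), (0, -4)) = 14.3178
d((-3, 10), (5, 2)) = 11.3137
d((-3, 10), (-10, 4)) = 9.2195
d((0, -4), (5, 2)) = 7.8102 <-- minimum
d((0, -4), (-10, 4)) = 12.8062
d((5, 2), (-10, 4)) = 15.1327

Closest pair: (0, -4) and (5, 2) with distance 7.8102

The closest pair is (0, -4) and (5, 2) with Euclidean distance 7.8102. For 4 points, brute-force pairwise comparison is shown above. For large n, the divide-and-conquer algorithm (sort by x, recurse on halves, check the dividing strip) achieves O(n log n).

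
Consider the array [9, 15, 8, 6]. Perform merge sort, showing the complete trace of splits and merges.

Merge sort trace:

Split: [9, 15, 8, 6] -> [9, 15] and [8, 6]
  Split: [9, 15] -> [9] and [15]
  Merge: [9] + [15] -> [9, 15]
  Split: [8, 6] -> [8] and [6]
  Merge: [8] + [6] -> [6, 8]
Merge: [9, 15] + [6, 8] -> [6, 8, 9, 15]

Final sorted array: [6, 8, 9, 15]

The merge sort proceeds by recursively splitting the array and merging sorted halves.
After all merges, the sorted array is [6, 8, 9, 15].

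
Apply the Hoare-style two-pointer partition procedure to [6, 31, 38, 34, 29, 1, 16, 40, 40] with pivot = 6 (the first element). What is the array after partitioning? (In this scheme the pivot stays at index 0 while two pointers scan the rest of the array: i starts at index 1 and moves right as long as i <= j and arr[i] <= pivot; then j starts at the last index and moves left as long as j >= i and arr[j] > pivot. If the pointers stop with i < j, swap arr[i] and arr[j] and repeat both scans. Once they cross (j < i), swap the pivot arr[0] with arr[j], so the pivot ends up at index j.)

Hoare-style two-pointer partition with pivot = 6:

Initial array: [6, 31, 38, 34, 29, 1, 16, 40, 40]

Pointers start at i = 1, j = 8.
i stops at index 1 (arr[1]=31 > 6), j stops at index 5 (arr[5]=1 <= 6): swap arr[1] and arr[5], array becomes [6, 1, 38, 34, 29, 31, 16, 40, 40]
i ends at 2, j ends at 1: the pointers have crossed (j < i), so scanning stops.

Swap pivot arr[0] with arr[1] to place pivot at position 1: [1, 6, 38, 34, 29, 31, 16, 40, 40]
Pivot position: 1

After partitioning with pivot 6, the array becomes [1, 6, 38, 34, 29, 31, 16, 40, 40]. The pivot is placed at index 1. All elements to the left of the pivot are <= 6, and all elements to the right are > 6.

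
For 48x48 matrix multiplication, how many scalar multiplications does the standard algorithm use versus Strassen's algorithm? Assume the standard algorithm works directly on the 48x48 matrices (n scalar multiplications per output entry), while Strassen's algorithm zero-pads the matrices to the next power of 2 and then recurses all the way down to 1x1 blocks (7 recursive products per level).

Matrix multiplication for 48x48 matrices:

Strassen's algorithm requires power-of-2 dimensions. Pad 48x48 to 64x64 (next power of 2).

Standard algorithm: 48^3 = 110592 multiplications
Strassen's algorithm: 7^(log2(64)) = 7^6 = 117649 multiplications
Difference: 110592 - 117649 = -7057 (Strassen uses MORE here due to padding overhead — for small or just-over-power-of-2 n, padding can outweigh the per-level savings)

Standard: 110592 multiplications (48^3). Strassen: 117649 multiplications (7^6, after padding to 64x64). Strassen reduces 8 recursive multiplications to 7 at each level.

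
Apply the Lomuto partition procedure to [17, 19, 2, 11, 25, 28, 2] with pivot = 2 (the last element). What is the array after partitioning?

Lomuto partition with pivot = 2:

Initial array: [17, 19, 2, 11, 25, 28, 2]

arr[0]=17 > 2: no swap
arr[1]=19 > 2: no swap
arr[2]=2 <= 2: swap with position 0, array becomes [2, 19, 17, 11, 25, 28, 2]
arr[3]=11 > 2: no swap
arr[4]=25 > 2: no swap
arr[5]=28 > 2: no swap

Place pivot at position 1: [2, 2, 17, 11, 25, 28, 19]
Pivot position: 1

After partitioning with pivot 2, the array becomes [2, 2, 17, 11, 25, 28, 19]. The pivot is placed at index 1. All elements to the left of the pivot are <= 2, and all elements to the right are > 2.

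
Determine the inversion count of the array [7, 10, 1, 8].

Finding inversions in [7, 10, 1, 8]:

(0, 2): arr[0]=7 > arr[2]=1
(1, 2): arr[1]=10 > arr[2]=1
(1, 3): arr[1]=10 > arr[3]=8

Total inversions: 3

The array has 3 inversion(s): (0,2), (1,2), (1,3). Each pair (i,j) satisfies i < j and arr[i] > arr[j].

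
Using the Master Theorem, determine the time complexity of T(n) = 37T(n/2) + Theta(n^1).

Master Theorem for T(n) = 37T(n/2) + O(n^1):

a = 37, b = 2, c = 1
log_b(a) = log_2(37) = 5.2095

Case 1: c = 1 < log_2(37) = 5.2095
T(n) = O(n^(log_2 37))

For T(n) = 37T(n/2) + O(n^1): log_2(37) = 5.2095. This is Case 1 of the Master Theorem (c < log_b(a), work dominated by leaves), giving O(n^(log_2 37)).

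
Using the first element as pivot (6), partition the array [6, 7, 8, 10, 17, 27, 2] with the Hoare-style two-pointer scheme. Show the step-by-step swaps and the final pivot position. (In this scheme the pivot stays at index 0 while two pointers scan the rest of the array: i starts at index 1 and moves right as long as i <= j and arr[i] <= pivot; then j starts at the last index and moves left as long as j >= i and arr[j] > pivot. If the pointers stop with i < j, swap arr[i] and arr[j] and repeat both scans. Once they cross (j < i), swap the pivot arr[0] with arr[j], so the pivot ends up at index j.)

Hoare-style two-pointer partition with pivot = 6:

Initial array: [6, 7, 8, 10, 17, 27, 2]

Pointers start at i = 1, j = 6.
i stops at index 1 (arr[1]=7 > 6), j stops at index 6 (arr[6]=2 <= 6): swap arr[1] and arr[6], array becomes [6, 2, 8, 10, 17, 27, 7]
i ends at 2, j ends at 1: the pointers have crossed (j < i), so scanning stops.

Swap pivot arr[0] with arr[1] to place pivot at position 1: [2, 6, 8, 10, 17, 27, 7]
Pivot position: 1

After partitioning with pivot 6, the array becomes [2, 6, 8, 10, 17, 27, 7]. The pivot is placed at index 1. All elements to the left of the pivot are <= 6, and all elements to the right are > 6.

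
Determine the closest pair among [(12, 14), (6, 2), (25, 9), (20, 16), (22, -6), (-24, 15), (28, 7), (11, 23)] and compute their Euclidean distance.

Computing all pairwise distances among 8 points:

d((12, 14), (6, 2)) = 13.4164
d((12, 14), (25, 9)) = 13.9284
d((12, 14), (20, 16)) = 8.2462
d((12, 14), (22, -6)) = 22.3607
d((12, 14), (-24, 15)) = 36.0139
d((12, 14), (28, 7)) = 17.4642
d((12, 14), (11, 23)) = 9.0554
d((6, 2), (25, 9)) = 20.2485
d((6, 2), (20, 16)) = 19.799
d((6, 2), (22, -6)) = 17.8885
d((6, 2), (-24, 15)) = 32.6956
d((6, 2), (28, 7)) = 22.561
d((6, 2), (11, 23)) = 21.587
d((25, 9), (20, 16)) = 8.6023
d((25, 9), (22, -6)) = 15.2971
d((25, 9), (-24, 15)) = 49.366
d((25, 9), (28, 7)) = 3.6056 <-- minimum
d((25, 9), (11, 23)) = 19.799
d((20, 16), (22, -6)) = 22.0907
d((20, 16), (-24, 15)) = 44.0114
d((20, 16), (28, 7)) = 12.0416
d((20, 16), (11, 23)) = 11.4018
d((22, -6), (-24, 15)) = 50.5668
d((22, -6), (28, 7)) = 14.3178
d((22, -6), (11, 23)) = 31.0161
d((-24, 15), (28, 7)) = 52.6118
d((-24, 15), (11, 23)) = 35.9026
d((28, 7), (11, 23)) = 23.3452

Closest pair: (25, 9) and (28, 7) with distance 3.6056

The closest pair is (25, 9) and (28, 7) with Euclidean distance 3.6056. For 8 points, brute-force pairwise comparison is shown above. For large n, the divide-and-conquer algorithm (sort by x, recurse on halves, check the dividing strip) achieves O(n log n).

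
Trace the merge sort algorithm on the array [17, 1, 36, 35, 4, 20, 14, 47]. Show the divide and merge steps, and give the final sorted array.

Merge sort trace:

Split: [17, 1, 36, 35, 4, 20, 14, 47] -> [17, 1, 36, 35] and [4, 20, 14, 47]
  Split: [17, 1, 36, 35] -> [17, 1] and [36, 35]
    Split: [17, 1] -> [17] and [1]
    Merge: [17] + [1] -> [1, 17]
    Split: [36, 35] -> [36] and [35]
    Merge: [36] + [35] -> [35, 36]
  Merge: [1, 17] + [35, 36] -> [1, 17, 35, 36]
  Split: [4, 20, 14, 47] -> [4, 20] and [14, 47]
    Split: [4, 20] -> [4] and [20]
    Merge: [4] + [20] -> [4, 20]
    Split: [14, 47] -> [14] and [47]
    Merge: [14] + [47] -> [14, 47]
  Merge: [4, 20] + [14, 47] -> [4, 14, 20, 47]
Merge: [1, 17, 35, 36] + [4, 14, 20, 47] -> [1, 4, 14, 17, 20, 35, 36, 47]

Final sorted array: [1, 4, 14, 17, 20, 35, 36, 47]

The merge sort proceeds by recursively splitting the array and merging sorted halves.
After all merges, the sorted array is [1, 4, 14, 17, 20, 35, 36, 47].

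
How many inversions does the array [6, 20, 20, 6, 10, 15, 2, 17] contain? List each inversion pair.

Finding inversions in [6, 20, 20, 6, 10, 15, 2, 17]:

(0, 6): arr[0]=6 > arr[6]=2
(1, 3): arr[1]=20 > arr[3]=6
(1, 4): arr[1]=20 > arr[4]=10
(1, 5): arr[1]=20 > arr[5]=15
(1, 6): arr[1]=20 > arr[6]=2
(1, 7): arr[1]=20 > arr[7]=17
(2, 3): arr[2]=20 > arr[3]=6
(2, 4): arr[2]=20 > arr[4]=10
(2, 5): arr[2]=20 > arr[5]=15
(2, 6): arr[2]=20 > arr[6]=2
(2, 7): arr[2]=20 > arr[7]=17
(3, 6): arr[3]=6 > arr[6]=2
(4, 6): arr[4]=10 > arr[6]=2
(5, 6): arr[5]=15 > arr[6]=2

Total inversions: 14

The array has 14 inversion(s): (0,6), (1,3), (1,4), (1,5), (1,6), (1,7), (2,3), (2,4), (2,5), (2,6), (2,7), (3,6), (4,6), (5,6). Each pair (i,j) satisfies i < j and arr[i] > arr[j].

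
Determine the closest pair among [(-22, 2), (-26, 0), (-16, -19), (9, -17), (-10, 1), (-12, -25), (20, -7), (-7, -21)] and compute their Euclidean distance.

Computing all pairwise distances among 8 points:

d((-22, 2), (-26, 0)) = 4.4721 <-- minimum
d((-22, 2), (-16, -19)) = 21.8403
d((-22, 2), (9, -17)) = 36.3593
d((-22, 2), (-10, 1)) = 12.0416
d((-22, 2), (-12, -25)) = 28.7924
d((-22, 2), (20, -7)) = 42.9535
d((-22, 2), (-7, -21)) = 27.4591
d((-26, 0), (-16, -19)) = 21.4709
d((-26, 0), (9, -17)) = 38.9102
d((-26, 0), (-10, 1)) = 16.0312
d((-26, 0), (-12, -25)) = 28.6531
d((-26, 0), (20, -7)) = 46.5296
d((-26, 0), (-7, -21)) = 28.3196
d((-16, -19), (9, -17)) = 25.0799
d((-16, -19), (-10, 1)) = 20.8806
d((-16, -19), (-12, -25)) = 7.2111
d((-16, -19), (20, -7)) = 37.9473
d((-16, -19), (-7, -21)) = 9.2195
d((9, -17), (-10, 1)) = 26.1725
d((9, -17), (-12, -25)) = 22.4722
d((9, -17), (20, -7)) = 14.8661
d((9, -17), (-7, -21)) = 16.4924
d((-10, 1), (-12, -25)) = 26.0768
d((-10, 1), (20, -7)) = 31.0483
d((-10, 1), (-7, -21)) = 22.2036
d((-12, -25), (20, -7)) = 36.7151
d((-12, -25), (-7, -21)) = 6.4031
d((20, -7), (-7, -21)) = 30.4138

Closest pair: (-22, 2) and (-26, 0) with distance 4.4721

The closest pair is (-22, 2) and (-26, 0) with Euclidean distance 4.4721. For 8 points, brute-force pairwise comparison is shown above. For large n, the divide-and-conquer algorithm (sort by x, recurse on halves, check the dividing strip) achieves O(n log n).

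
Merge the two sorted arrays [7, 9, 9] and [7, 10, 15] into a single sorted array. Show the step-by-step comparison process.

Merging process:

Compare 7 vs 7: take 7 from left. Merged: [7]
Compare 9 vs 7: take 7 from right. Merged: [7, 7]
Compare 9 vs 10: take 9 from left. Merged: [7, 7, 9]
Compare 9 vs 10: take 9 from left. Merged: [7, 7, 9, 9]
Append remaining from right: [10, 15]. Merged: [7, 7, 9, 9, 10, 15]

Final merged array: [7, 7, 9, 9, 10, 15]
Total comparisons: 4

The merged array is [7, 7, 9, 9, 10, 15], requiring 4 comparisons. The merge step runs in O(n) time where n is the total number of elements.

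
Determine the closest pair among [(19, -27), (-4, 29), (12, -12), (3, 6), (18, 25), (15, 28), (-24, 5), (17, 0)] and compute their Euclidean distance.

Computing all pairwise distances among 8 points:

d((19, -27), (-4, 29)) = 60.5392
d((19, -27), (12, -12)) = 16.5529
d((19, -27), (3, 6)) = 36.6742
d((19, -27), (18, 25)) = 52.0096
d((19, -27), (15, 28)) = 55.1453
d((19, -27), (-24, 5)) = 53.6004
d((19, -27), (17, 0)) = 27.074
d((-4, 29), (12, -12)) = 44.0114
d((-4, 29), (3, 6)) = 24.0416
d((-4, 29), (18, 25)) = 22.3607
d((-4, 29), (15, 28)) = 19.0263
d((-4, 29), (-24, 5)) = 31.241
d((-4, 29), (17, 0)) = 35.805
d((12, -12), (3, 6)) = 20.1246
d((12, -12), (18, 25)) = 37.4833
d((12, -12), (15, 28)) = 40.1123
d((12, -12), (-24, 5)) = 39.8121
d((12, -12), (17, 0)) = 13.0
d((3, 6), (18, 25)) = 24.2074
d((3, 6), (15, 28)) = 25.0599
d((3, 6), (-24, 5)) = 27.0185
d((3, 6), (17, 0)) = 15.2315
d((18, 25), (15, 28)) = 4.2426 <-- minimum
d((18, 25), (-24, 5)) = 46.5188
d((18, 25), (17, 0)) = 25.02
d((15, 28), (-24, 5)) = 45.2769
d((15, 28), (17, 0)) = 28.0713
d((-24, 5), (17, 0)) = 41.3038

Closest pair: (18, 25) and (15, 28) with distance 4.2426

The closest pair is (18, 25) and (15, 28) with Euclidean distance 4.2426. For 8 points, brute-force pairwise comparison is shown above. For large n, the divide-and-conquer algorithm (sort by x, recurse on halves, check the dividing strip) achieves O(n log n).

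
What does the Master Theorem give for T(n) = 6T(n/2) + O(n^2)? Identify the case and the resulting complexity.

Master Theorem for T(n) = 6T(n/2) + O(n^2):

a = 6, b = 2, c = 2
log_b(a) = log_2(6) = 2.5850

Case 1: c = 2 < log_2(6) = 2.5850
T(n) = O(n^(log_2 6))

For T(n) = 6T(n/2) + O(n^2): log_2(6) = 2.5850. This is Case 1 of the Master Theorem (c < log_b(a), work dominated by leaves), giving O(n^(log_2 6)).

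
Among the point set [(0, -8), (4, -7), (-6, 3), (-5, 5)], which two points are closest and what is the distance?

Computing all pairwise distances among 4 points:

d((0, -8), (4, -7)) = 4.1231
d((0, -8), (-6, 3)) = 12.53
d((0, -8), (-5, 5)) = 13.9284
d((4, -7), (-6, 3)) = 14.1421
d((4, -7), (-5, 5)) = 15.0
d((-6, 3), (-5, 5)) = 2.2361 <-- minimum

Closest pair: (-6, 3) and (-5, 5) with distance 2.2361

The closest pair is (-6, 3) and (-5, 5) with Euclidean distance 2.2361. For 4 points, brute-force pairwise comparison is shown above. For large n, the divide-and-conquer algorithm (sort by x, recurse on halves, check the dividing strip) achieves O(n log n).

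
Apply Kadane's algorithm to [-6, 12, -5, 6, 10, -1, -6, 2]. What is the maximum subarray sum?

Using Kadane's algorithm on [-6, 12, -5, 6, 10, -1, -6, 2]:

Scanning through the array:
Position 1 (value 12): max_ending_here = 12, max_so_far = 12
Position 2 (value -5): max_ending_here = 7, max_so_far = 12
Position 3 (value 6): max_ending_here = 13, max_so_far = 13
Position 4 (value 10): max_ending_here = 23, max_so_far = 23
Position 5 (value -1): max_ending_here = 22, max_so_far = 23
Position 6 (value -6): max_ending_here = 16, max_so_far = 23
Position 7 (value 2): max_ending_here = 18, max_so_far = 23

Maximum subarray: [12, -5, 6, 10]
Maximum sum: 23

The maximum subarray is [12, -5, 6, 10] with sum 23. This subarray runs from index 1 to index 4.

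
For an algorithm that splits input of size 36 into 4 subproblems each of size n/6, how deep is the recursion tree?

For divide and conquer with division factor 6:

Problem sizes at each level:
Level 0: 36
Level 1: 6
Level 2: 1

The root is level 0 and the size-1 base case is level 2 (the tree spans levels 0 through 2, i.e. 3 levels counting the root), so the depth is the number of divisions: log_6(36) = 2

The recursion tree depth is log_6(36) = 2. At each level, the problem size is divided by 6, so it takes 2 divisions to reduce to a base case of size 1. The algorithm makes 4 recursive calls at each level.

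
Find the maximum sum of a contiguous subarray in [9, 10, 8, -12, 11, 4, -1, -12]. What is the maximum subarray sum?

Using Kadane's algorithm on [9, 10, 8, -12, 11, 4, -1, -12]:

Scanning through the array:
Position 1 (value 10): max_ending_here = 19, max_so_far = 19
Position 2 (value 8): max_ending_here = 27, max_so_far = 27
Position 3 (value -12): max_ending_here = 15, max_so_far = 27
Position 4 (value 11): max_ending_here = 26, max_so_far = 27
Position 5 (value 4): max_ending_here = 30, max_so_far = 30
Position 6 (value -1): max_ending_here = 29, max_so_far = 30
Position 7 (value -12): max_ending_here = 17, max_so_far = 30

Maximum subarray: [9, 10, 8, -12, 11, 4]
Maximum sum: 30

The maximum subarray is [9, 10, 8, -12, 11, 4] with sum 30. This subarray runs from index 0 to index 5.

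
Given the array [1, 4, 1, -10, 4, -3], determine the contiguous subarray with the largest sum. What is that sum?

Using Kadane's algorithm on [1, 4, 1, -10, 4, -3]:

Scanning through the array:
Position 1 (value 4): max_ending_here = 5, max_so_far = 5
Position 2 (value 1): max_ending_here = 6, max_so_far = 6
Position 3 (value -10): max_ending_here = -4, max_so_far = 6
Position 4 (value 4): max_ending_here = 4, max_so_far = 6
Position 5 (value -3): max_ending_here = 1, max_so_far = 6

Maximum subarray: [1, 4, 1]
Maximum sum: 6

The maximum subarray is [1, 4, 1] with sum 6. This subarray runs from index 0 to index 2.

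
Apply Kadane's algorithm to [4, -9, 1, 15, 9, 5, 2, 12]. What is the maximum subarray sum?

Using Kadane's algorithm on [4, -9, 1, 15, 9, 5, 2, 12]:

Scanning through the array:
Position 1 (value -9): max_ending_here = -5, max_so_far = 4
Position 2 (value 1): max_ending_here = 1, max_so_far = 4
Position 3 (value 15): max_ending_here = 16, max_so_far = 16
Position 4 (value 9): max_ending_here = 25, max_so_far = 25
Position 5 (value 5): max_ending_here = 30, max_so_far = 30
Position 6 (value 2): max_ending_here = 32, max_so_far = 32
Position 7 (value 12): max_ending_here = 44, max_so_far = 44

Maximum subarray: [1, 15, 9, 5, 2, 12]
Maximum sum: 44

The maximum subarray is [1, 15, 9, 5, 2, 12] with sum 44. This subarray runs from index 2 to index 7.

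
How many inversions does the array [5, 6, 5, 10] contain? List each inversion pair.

Finding inversions in [5, 6, 5, 10]:

(1, 2): arr[1]=6 > arr[2]=5

Total inversions: 1

The array has 1 inversion(s): (1,2). Each pair (i,j) satisfies i < j and arr[i] > arr[j].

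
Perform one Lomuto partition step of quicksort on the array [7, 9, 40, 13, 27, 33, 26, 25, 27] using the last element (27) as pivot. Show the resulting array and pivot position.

Lomuto partition with pivot = 27:

Initial array: [7, 9, 40, 13, 27, 33, 26, 25, 27]

arr[0]=7 <= 27: swap with position 0, array becomes [7, 9, 40, 13, 27, 33, 26, 25, 27]
arr[1]=9 <= 27: swap with position 1, array becomes [7, 9, 40, 13, 27, 33, 26, 25, 27]
arr[2]=40 > 27: no swap
arr[3]=13 <= 27: swap with position 2, array becomes [7, 9, 13, 40, 27, 33, 26, 25, 27]
arr[4]=27 <= 27: swap with position 3, array becomes [7, 9, 13, 27, 40, 33, 26, 25, 27]
arr[5]=33 > 27: no swap
arr[6]=26 <= 27: swap with position 4, array becomes [7, 9, 13, 27, 26, 33, 40, 25, 27]
arr[7]=25 <= 27: swap with position 5, array becomes [7, 9, 13, 27, 26, 25, 40, 33, 27]

Place pivot at position 6: [7, 9, 13, 27, 26, 25, 27, 33, 40]
Pivot position: 6

After partitioning with pivot 27, the array becomes [7, 9, 13, 27, 26, 25, 27, 33, 40]. The pivot is placed at index 6. All elements to the left of the pivot are <= 27, and all elements to the right are > 27.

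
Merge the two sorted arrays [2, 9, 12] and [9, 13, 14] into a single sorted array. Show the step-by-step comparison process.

Merging process:

Compare 2 vs 9: take 2 from left. Merged: [2]
Compare 9 vs 9: take 9 from left. Merged: [2, 9]
Compare 12 vs 9: take 9 from right. Merged: [2, 9, 9]
Compare 12 vs 13: take 12 from left. Merged: [2, 9, 9, 12]
Append remaining from right: [13, 14]. Merged: [2, 9, 9, 12, 13, 14]

Final merged array: [2, 9, 9, 12, 13, 14]
Total comparisons: 4

The merged array is [2, 9, 9, 12, 13, 14], requiring 4 comparisons. The merge step runs in O(n) time where n is the total number of elements.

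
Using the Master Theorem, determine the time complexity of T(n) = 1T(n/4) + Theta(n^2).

Master Theorem for T(n) = 1T(n/4) + O(n^2):

a = 1, b = 4, c = 2
log_b(a) = log_4(1) = 0.0000

Case 3: c = 2 > log_4(1) = 0.0000
T(n) = O(n^2) = O(n^2)

For T(n) = 1T(n/4) + O(n^2): log_4(1) = 0.0000. This is Case 3 of the Master Theorem (c > log_b(a), work dominated by root), giving O(n^2).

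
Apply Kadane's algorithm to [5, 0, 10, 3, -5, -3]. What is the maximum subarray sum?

Using Kadane's algorithm on [5, 0, 10, 3, -5, -3]:

Scanning through the array:
Position 1 (value 0): max_ending_here = 5, max_so_far = 5
Position 2 (value 10): max_ending_here = 15, max_so_far = 15
Position 3 (value 3): max_ending_here = 18, max_so_far = 18
Position 4 (value -5): max_ending_here = 13, max_so_far = 18
Position 5 (value -3): max_ending_here = 10, max_so_far = 18

Maximum subarray: [5, 0, 10, 3]
Maximum sum: 18

The maximum subarray is [5, 0, 10, 3] with sum 18. This subarray runs from index 0 to index 3.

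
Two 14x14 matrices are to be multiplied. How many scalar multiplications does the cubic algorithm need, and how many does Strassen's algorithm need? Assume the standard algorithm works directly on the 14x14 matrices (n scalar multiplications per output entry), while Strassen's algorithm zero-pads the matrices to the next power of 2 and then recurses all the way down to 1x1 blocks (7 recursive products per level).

Matrix multiplication for 14x14 matrices:

Strassen's algorithm requires power-of-2 dimensions. Pad 14x14 to 16x16 (next power of 2).

Standard algorithm: 14^3 = 2744 multiplications
Strassen's algorithm: 7^(log2(16)) = 7^4 = 2401 multiplications
Savings: 2744 - 2401 = 343 multiplications

Standard: 2744 multiplications (14^3). Strassen: 2401 multiplications (7^4, after padding to 16x16). Strassen reduces 8 recursive multiplications to 7 at each level.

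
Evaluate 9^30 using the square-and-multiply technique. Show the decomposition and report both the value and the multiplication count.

Computing 9^30 by squaring (build up from 9^1; each line after the first costs one multiplication):

9^1 = 9
9^2 = (9^1)^2 = 9^2 = 81
9^3 = 9 * 9^2 = 9 * 81 = 729
9^6 = (9^3)^2 = 729^2 = 531441
9^7 = 9 * 9^6 = 9 * 531441 = 4782969
9^14 = (9^7)^2 = 4782969^2 = 22876792454961
9^15 = 9 * 9^14 = 9 * 22876792454961 = 205891132094649
9^30 = (9^15)^2 = 205891132094649^2 = 42391158275216203514294433201

Result: 42391158275216203514294433201
Multiplications needed: 7 (7 lines after 9^1)

9^30 = 42391158275216203514294433201. Using exponentiation by squaring, this requires 7 multiplications. The key idea: if the exponent is even, square the half-power; if odd, multiply by the base once.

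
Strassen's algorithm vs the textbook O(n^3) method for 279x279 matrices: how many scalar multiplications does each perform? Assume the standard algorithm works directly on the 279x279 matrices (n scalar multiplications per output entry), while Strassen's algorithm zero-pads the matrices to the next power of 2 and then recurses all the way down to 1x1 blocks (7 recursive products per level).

Matrix multiplication for 279x279 matrices:

Strassen's algorithm requires power-of-2 dimensions. Pad 279x279 to 512x512 (next power of 2).

Standard algorithm: 279^3 = 21717639 multiplications
Strassen's algorithm: 7^(log2(512)) = 7^9 = 40353607 multiplications
Difference: 21717639 - 40353607 = -18635968 (Strassen uses MORE here due to padding overhead — for small or just-over-power-of-2 n, padding can outweigh the per-level savings)

Standard: 21717639 multiplications (279^3). Strassen: 40353607 multiplications (7^9, after padding to 512x512). Strassen reduces 8 recursive multiplications to 7 at each level.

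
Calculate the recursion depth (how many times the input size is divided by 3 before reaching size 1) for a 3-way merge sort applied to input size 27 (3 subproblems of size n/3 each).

For divide and conquer with division factor 3:

Problem sizes at each level:
Level 0: 27
Level 1: 9
Level 2: 3
Level 3: 1

The root is level 0 and the size-1 base case is level 3 (the tree spans levels 0 through 3, i.e. 4 levels counting the root), so the depth is the number of divisions: log_3(27) = 3

The recursion tree depth is log_3(27) = 3. At each level, the problem size is divided by 3, so it takes 3 divisions to reduce to a base case of size 1. The algorithm makes 3 recursive calls at each level.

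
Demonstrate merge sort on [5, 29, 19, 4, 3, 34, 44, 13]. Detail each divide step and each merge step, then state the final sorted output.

Merge sort trace:

Split: [5, 29, 19, 4, 3, 34, 44, 13] -> [5, 29, 19, 4] and [3, 34, 44, 13]
  Split: [5, 29, 19, 4] -> [5, 29] and [19, 4]
    Split: [5, 29] -> [5] and [29]
    Merge: [5] + [29] -> [5, 29]
    Split: [19, 4] -> [19] and [4]
    Merge: [19] + [4] -> [4, 19]
  Merge: [5, 29] + [4, 19] -> [4, 5, 19, 29]
  Split: [3, 34, 44, 13] -> [3, 34] and [44, 13]
    Split: [3, 34] -> [3] and [34]
    Merge: [3] + [34] -> [3, 34]
    Split: [44, 13] -> [44] and [13]
    Merge: [44] + [13] -> [13, 44]
  Merge: [3, 34] + [13, 44] -> [3, 13, 34, 44]
Merge: [4, 5, 19, 29] + [3, 13, 34, 44] -> [3, 4, 5, 13, 19, 29, 34, 44]

Final sorted array: [3, 4, 5, 13, 19, 29, 34, 44]

The merge sort proceeds by recursively splitting the array and merging sorted halves.
After all merges, the sorted array is [3, 4, 5, 13, 19, 29, 34, 44].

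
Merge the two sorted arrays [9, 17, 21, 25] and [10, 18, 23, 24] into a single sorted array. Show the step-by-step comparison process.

Merging process:

Compare 9 vs 10: take 9 from left. Merged: [9]
Compare 17 vs 10: take 10 from right. Merged: [9, 10]
Compare 17 vs 18: take 17 from left. Merged: [9, 10, 17]
Compare 21 vs 18: take 18 from right. Merged: [9, 10, 17, 18]
Compare 21 vs 23: take 21 from left. Merged: [9, 10, 17, 18, 21]
Compare 25 vs 23: take 23 from right. Merged: [9, 10, 17, 18, 21, 23]
Compare 25 vs 24: take 24 from right. Merged: [9, 10, 17, 18, 21, 23, 24]
Append remaining from left: [25]. Merged: [9, 10, 17, 18, 21, 23, 24, 25]

Final merged array: [9, 10, 17, 18, 21, 23, 24, 25]
Total comparisons: 7

The merged array is [9, 10, 17, 18, 21, 23, 24, 25], requiring 7 comparisons. The merge step runs in O(n) time where n is the total number of elements.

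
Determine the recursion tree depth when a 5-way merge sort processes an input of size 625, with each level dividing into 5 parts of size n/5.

For divide and conquer with division factor 5:

Problem sizes at each level:
Level 0: 625
Level 1: 125
Level 2: 25
Level 3: 5
Level 4: 1

The root is level 0 and the size-1 base case is level 4 (the tree spans levels 0 through 4, i.e. 5 levels counting the root), so the depth is the number of divisions: log_5(625) = 4

The recursion tree depth is log_5(625) = 4. At each level, the problem size is divided by 5, so it takes 4 divisions to reduce to a base case of size 1. The algorithm makes 5 recursive calls at each level.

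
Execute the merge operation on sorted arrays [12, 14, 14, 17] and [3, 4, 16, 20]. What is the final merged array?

Merging process:

Compare 12 vs 3: take 3 from right. Merged: [3]
Compare 12 vs 4: take 4 from right. Merged: [3, 4]
Compare 12 vs 16: take 12 from left. Merged: [3, 4, 12]
Compare 14 vs 16: take 14 from left. Merged: [3, 4, 12, 14]
Compare 14 vs 16: take 14 from left. Merged: [3, 4, 12, 14, 14]
Compare 17 vs 16: take 16 from right. Merged: [3, 4, 12, 14, 14, 16]
Compare 17 vs 20: take 17 from left. Merged: [3, 4, 12, 14, 14, 16, 17]
Append remaining from right: [20]. Merged: [3, 4, 12, 14, 14, 16, 17, 20]

Final merged array: [3, 4, 12, 14, 14, 16, 17, 20]
Total comparisons: 7

The merged array is [3, 4, 12, 14, 14, 16, 17, 20], requiring 7 comparisons. The merge step runs in O(n) time where n is the total number of elements.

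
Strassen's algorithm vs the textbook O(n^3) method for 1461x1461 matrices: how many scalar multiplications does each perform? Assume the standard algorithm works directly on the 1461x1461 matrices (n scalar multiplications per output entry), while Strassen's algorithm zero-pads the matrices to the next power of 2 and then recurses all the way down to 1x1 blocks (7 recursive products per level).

Matrix multiplication for 1461x1461 matrices:

Strassen's algorithm requires power-of-2 dimensions. Pad 1461x1461 to 2048x2048 (next power of 2).

Standard algorithm: 1461^3 = 3118535181 multiplications
Strassen's algorithm: 7^(log2(2048)) = 7^11 = 1977326743 multiplications
Savings: 3118535181 - 1977326743 = 1141208438 multiplications

Standard: 3118535181 multiplications (1461^3). Strassen: 1977326743 multiplications (7^11, after padding to 2048x2048). Strassen reduces 8 recursive multiplications to 7 at each level.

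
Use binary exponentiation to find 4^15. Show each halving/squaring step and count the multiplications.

Computing 4^15 by squaring (build up from 4^1; each line after the first costs one multiplication):

4^1 = 4
4^2 = (4^1)^2 = 4^2 = 16
4^3 = 4 * 4^2 = 4 * 16 = 64
4^6 = (4^3)^2 = 64^2 = 4096
4^7 = 4 * 4^6 = 4 * 4096 = 16384
4^14 = (4^7)^2 = 16384^2 = 268435456
4^15 = 4 * 4^14 = 4 * 268435456 = 1073741824

Result: 1073741824
Multiplications needed: 6 (6 lines after 4^1)

4^15 = 1073741824. Using exponentiation by squaring, this requires 6 multiplications. The key idea: if the exponent is even, square the half-power; if odd, multiply by the base once.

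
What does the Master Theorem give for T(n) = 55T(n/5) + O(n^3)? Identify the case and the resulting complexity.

Master Theorem for T(n) = 55T(n/5) + O(n^3):

a = 55, b = 5, c = 3
log_b(a) = log_5(55) = 2.4899

Case 3: c = 3 > log_5(55) = 2.4899
T(n) = O(n^3) = O(n^3)

For T(n) = 55T(n/5) + O(n^3): log_5(55) = 2.4899. This is Case 3 of the Master Theorem (c > log_b(a), work dominated by root), giving O(n^3).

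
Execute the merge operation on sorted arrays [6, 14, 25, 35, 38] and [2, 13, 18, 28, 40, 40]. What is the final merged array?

Merging process:

Compare 6 vs 2: take 2 from right. Merged: [2]
Compare 6 vs 13: take 6 from left. Merged: [2, 6]
Compare 14 vs 13: take 13 from right. Merged: [2, 6, 13]
Compare 14 vs 18: take 14 from left. Merged: [2, 6, 13, 14]
Compare 25 vs 18: take 18 from right. Merged: [2, 6, 13, 14, 18]
Compare 25 vs 28: take 25 from left. Merged: [2, 6, 13, 14, 18, 25]
Compare 35 vs 28: take 28 from right. Merged: [2, 6, 13, 14, 18, 25, 28]
Compare 35 vs 40: take 35 from left. Merged: [2, 6, 13, 14, 18, 25, 28, 35]
Compare 38 vs 40: take 38 from left. Merged: [2, 6, 13, 14, 18, 25, 28, 35, 38]
Append remaining from right: [40, 40]. Merged: [2, 6, 13, 14, 18, 25, 28, 35, 38, 40, 40]

Final merged array: [2, 6, 13, 14, 18, 25, 28, 35, 38, 40, 40]
Total comparisons: 9

The merged array is [2, 6, 13, 14, 18, 25, 28, 35, 38, 40, 40], requiring 9 comparisons. The merge step runs in O(n) time where n is the total number of elements.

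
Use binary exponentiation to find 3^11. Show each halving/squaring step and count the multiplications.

Computing 3^11 by squaring (build up from 3^1; each line after the first costs one multiplication):

3^1 = 3
3^2 = (3^1)^2 = 3^2 = 9
3^4 = (3^2)^2 = 9^2 = 81
3^5 = 3 * 3^4 = 3 * 81 = 243
3^10 = (3^5)^2 = 243^2 = 59049
3^11 = 3 * 3^10 = 3 * 59049 = 177147

Result: 177147
Multiplications needed: 5 (5 lines after 3^1)

3^11 = 177147. Using exponentiation by squaring, this requires 5 multiplications. The key idea: if the exponent is even, square the half-power; if odd, multiply by the base once.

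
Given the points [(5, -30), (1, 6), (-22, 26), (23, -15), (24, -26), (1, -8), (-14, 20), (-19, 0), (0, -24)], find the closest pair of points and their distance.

Computing all pairwise distances among 9 points:

d((5, -30), (1, 6)) = 36.2215
d((5, -30), (-22, 26)) = 62.1691
d((5, -30), (23, -15)) = 23.4307
d((5, -30), (24, -26)) = 19.4165
d((5, -30), (1, -8)) = 22.3607
d((5, -30), (-14, 20)) = 53.4883
d((5, -30), (-19, 0)) = 38.4187
d((5, -30), (0, -24)) = 7.8102 <-- minimum
d((1, 6), (-22, 26)) = 30.4795
d((1, 6), (23, -15)) = 30.4138
d((1, 6), (24, -26)) = 39.4081
d((1, 6), (1, -8)) = 14.0
d((1, 6), (-14, 20)) = 20.5183
d((1, 6), (-19, 0)) = 20.8806
d((1, 6), (0, -24)) = 30.0167
d((-22, 26), (23, -15)) = 60.8769
d((-22, 26), (24, -26)) = 69.4262
d((-22, 26), (1, -8)) = 41.0488
d((-22, 26), (-14, 20)) = 10.0
d((-22, 26), (-19, 0)) = 26.1725
d((-22, 26), (0, -24)) = 54.626
d((23, -15), (24, -26)) = 11.0454
d((23, -15), (1, -8)) = 23.0868
d((23, -15), (-14, 20)) = 50.9313
d((23, -15), (-19, 0)) = 44.5982
d((23, -15), (0, -24)) = 24.6982
d((24, -26), (1, -8)) = 29.2062
d((24, -26), (-14, 20)) = 59.6657
d((24, -26), (-19, 0)) = 50.2494
d((24, -26), (0, -24)) = 24.0832
d((1, -8), (-14, 20)) = 31.7648
d((1, -8), (-19, 0)) = 21.5407
d((1, -8), (0, -24)) = 16.0312
d((-14, 20), (-19, 0)) = 20.6155
d((-14, 20), (0, -24)) = 46.1736
d((-19, 0), (0, -24)) = 30.6105

Closest pair: (5, -30) and (0, -24) with distance 7.8102

The closest pair is (5, -30) and (0, -24) with Euclidean distance 7.8102. For 9 points, brute-force pairwise comparison is shown above. For large n, the divide-and-conquer algorithm (sort by x, recurse on halves, check the dividing strip) achieves O(n log n).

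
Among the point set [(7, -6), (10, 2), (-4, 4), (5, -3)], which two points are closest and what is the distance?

Computing all pairwise distances among 4 points:

d((7, -6), (10, 2)) = 8.544
d((7, -6), (-4, 4)) = 14.8661
d((7, -6), (5, -3)) = 3.6056 <-- minimum
d((10, 2), (-4, 4)) = 14.1421
d((10, 2), (5, -3)) = 7.0711
d((-4, 4), (5, -3)) = 11.4018

Closest pair: (7, -6) and (5, -3) with distance 3.6056

The closest pair is (7, -6) and (5, -3) with Euclidean distance 3.6056. For 4 points, brute-force pairwise comparison is shown above. For large n, the divide-and-conquer algorithm (sort by x, recurse on halves, check the dividing strip) achieves O(n log n).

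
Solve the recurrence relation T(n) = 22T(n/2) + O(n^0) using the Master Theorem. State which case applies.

Master Theorem for T(n) = 22T(n/2) + O(n^0):

a = 22, b = 2, c = 0
log_b(a) = log_2(22) = 4.4594

Case 1: c = 0 < log_2(22) = 4.4594
T(n) = O(n^(log_2 22))

For T(n) = 22T(n/2) + O(n^0): log_2(22) = 4.4594. This is Case 1 of the Master Theorem (c < log_b(a), work dominated by leaves), giving O(n^(log_2 22)).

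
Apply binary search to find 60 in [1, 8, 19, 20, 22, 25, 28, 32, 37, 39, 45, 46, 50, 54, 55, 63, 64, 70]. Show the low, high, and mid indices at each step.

Binary search for 60 in [1, 8, 19, 20, 22, 25, 28, 32, 37, 39, 45, 46, 50, 54, 55, 63, 64, 70]:

lo=0, hi=17, mid=8, arr[mid]=37 -> 37 < 60, search right half
lo=9, hi=17, mid=13, arr[mid]=54 -> 54 < 60, search right half
lo=14, hi=17, mid=15, arr[mid]=63 -> 63 > 60, search left half
lo=14, hi=14, mid=14, arr[mid]=55 -> 55 < 60, search right half
lo=15 > hi=14, target 60 not found

Binary search determines that 60 is not in the array after 4 comparisons. The search space was exhausted without finding the target.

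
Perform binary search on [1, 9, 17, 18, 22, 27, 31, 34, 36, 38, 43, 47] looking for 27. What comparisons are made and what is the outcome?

Binary search for 27 in [1, 9, 17, 18, 22, 27, 31, 34, 36, 38, 43, 47]:

lo=0, hi=11, mid=5, arr[mid]=27 -> Found target at index 5!

Binary search finds 27 at index 5 after 1 comparisons. The search repeatedly halves the search space by comparing with the middle element.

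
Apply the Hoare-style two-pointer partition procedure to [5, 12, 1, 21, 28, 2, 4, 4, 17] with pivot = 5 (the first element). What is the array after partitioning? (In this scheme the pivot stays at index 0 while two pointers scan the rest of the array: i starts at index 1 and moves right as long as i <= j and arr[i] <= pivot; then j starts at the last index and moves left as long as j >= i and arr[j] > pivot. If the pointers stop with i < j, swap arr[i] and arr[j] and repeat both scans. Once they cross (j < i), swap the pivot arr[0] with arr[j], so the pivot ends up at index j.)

Hoare-style two-pointer partition with pivot = 5:

Initial array: [5, 12, 1, 21, 28, 2, 4, 4, 17]

Pointers start at i = 1, j = 8.
i stops at index 1 (arr[1]=12 > 5), j stops at index 7 (arr[7]=4 <= 5): swap arr[1] and arr[7], array becomes [5, 4, 1, 21, 28, 2, 4, 12, 17]
i stops at index 3 (arr[3]=21 > 5), j stops at index 6 (arr[6]=4 <= 5): swap arr[3] and arr[6], array becomes [5, 4, 1, 4, 28, 2, 21, 12, 17]
i stops at index 4 (arr[4]=28 > 5), j stops at index 5 (arr[5]=2 <= 5): swap arr[4] and arr[5], array becomes [5, 4, 1, 4, 2, 28, 21, 12, 17]
i ends at 5, j ends at 4: the pointers have crossed (j < i), so scanning stops.

Swap pivot arr[0] with arr[4] to place pivot at position 4: [2, 4, 1, 4, 5, 28, 21, 12, 17]
Pivot position: 4

After partitioning with pivot 5, the array becomes [2, 4, 1, 4, 5, 28, 21, 12, 17]. The pivot is placed at index 4. All elements to the left of the pivot are <= 5, and all elements to the right are > 5.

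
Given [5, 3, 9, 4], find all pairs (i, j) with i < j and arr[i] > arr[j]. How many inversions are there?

Finding inversions in [5, 3, 9, 4]:

(0, 1): arr[0]=5 > arr[1]=3
(0, 3): arr[0]=5 > arr[3]=4
(2, 3): arr[2]=9 > arr[3]=4

Total inversions: 3

The array has 3 inversion(s): (0,1), (0,3), (2,3). Each pair (i,j) satisfies i < j and arr[i] > arr[j].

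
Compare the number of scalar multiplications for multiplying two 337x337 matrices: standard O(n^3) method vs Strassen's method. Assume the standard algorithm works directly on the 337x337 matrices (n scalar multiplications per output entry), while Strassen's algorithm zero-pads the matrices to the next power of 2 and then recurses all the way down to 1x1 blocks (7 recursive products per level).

Matrix multiplication for 337x337 matrices:

Strassen's algorithm requires power-of-2 dimensions. Pad 337x337 to 512x512 (next power of 2).

Standard algorithm: 337^3 = 38272753 multiplications
Strassen's algorithm: 7^(log2(512)) = 7^9 = 40353607 multiplications
Difference: 38272753 - 40353607 = -2080854 (Strassen uses MORE here due to padding overhead — for small or just-over-power-of-2 n, padding can outweigh the per-level savings)

Standard: 38272753 multiplications (337^3). Strassen: 40353607 multiplications (7^9, after padding to 512x512). Strassen reduces 8 recursive multiplications to 7 at each level.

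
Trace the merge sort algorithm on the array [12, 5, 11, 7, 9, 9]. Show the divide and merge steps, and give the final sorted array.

Merge sort trace:

Split: [12, 5, 11, 7, 9, 9] -> [12, 5, 11] and [7, 9, 9]
  Split: [12, 5, 11] -> [12] and [5, 11]
    Split: [5, 11] -> [5] and [11]
    Merge: [5] + [11] -> [5, 11]
  Merge: [12] + [5, 11] -> [5, 11, 12]
  Split: [7, 9, 9] -> [7] and [9, 9]
    Split: [9, 9] -> [9] and [9]
    Merge: [9] + [9] -> [9, 9]
  Merge: [7] + [9, 9] -> [7, 9, 9]
Merge: [5, 11, 12] + [7, 9, 9] -> [5, 7, 9, 9, 11, 12]

Final sorted array: [5, 7, 9, 9, 11, 12]

The merge sort proceeds by recursively splitting the array and merging sorted halves.
After all merges, the sorted array is [5, 7, 9, 9, 11, 12].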